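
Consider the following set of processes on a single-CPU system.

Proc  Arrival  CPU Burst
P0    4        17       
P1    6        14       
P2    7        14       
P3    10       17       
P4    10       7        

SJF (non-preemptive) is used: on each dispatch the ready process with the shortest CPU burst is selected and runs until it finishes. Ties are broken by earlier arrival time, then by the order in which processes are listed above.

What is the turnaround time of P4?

18

Gantt: | idle 0-4 | P0 4-21 | P4 21-28 | P1 28-42 | P2 42-56 | P3 56-73 |
Completion: P0=21  P1=42  P2=56  P3=73  P4=28
Turnaround(P4) = completion − arrival = 28 − 10 = 18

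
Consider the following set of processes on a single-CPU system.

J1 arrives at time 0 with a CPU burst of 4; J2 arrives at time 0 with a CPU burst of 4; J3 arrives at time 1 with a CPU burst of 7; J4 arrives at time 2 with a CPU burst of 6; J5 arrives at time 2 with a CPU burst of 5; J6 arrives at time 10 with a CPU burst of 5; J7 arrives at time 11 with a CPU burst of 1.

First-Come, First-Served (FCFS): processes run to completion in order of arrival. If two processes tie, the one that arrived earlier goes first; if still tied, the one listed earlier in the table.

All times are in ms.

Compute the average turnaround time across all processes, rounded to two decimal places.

15.86

Timeline: | J1 0-4 | J2 4-8 | J3 8-15 | J4 15-21 | J5 21-26 | J6 26-31 | J7 31-32 |
Completion: J1=4  J2=8  J3=15  J4=21  J5=26  J6=31  J7=32
Turnaround times: J1=4, J2=8, J3=14, J4=19, J5=24, J6=21, J7=21
Average turnaround = (4+8+14+19+24+21+21) / 7 = 111/7 = 15.86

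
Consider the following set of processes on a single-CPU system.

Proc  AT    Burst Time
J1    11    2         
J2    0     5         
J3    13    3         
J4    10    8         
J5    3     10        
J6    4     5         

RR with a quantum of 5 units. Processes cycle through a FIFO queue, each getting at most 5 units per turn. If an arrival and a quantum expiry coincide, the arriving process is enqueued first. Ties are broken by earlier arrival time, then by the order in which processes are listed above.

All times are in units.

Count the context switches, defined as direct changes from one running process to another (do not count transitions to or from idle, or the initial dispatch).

7

Schedule: | J2 0-5 | J5 5-10 | J6 10-15 | J4 15-20 | J5 20-25 | J1 25-27 | J3 27-30 | J4 30-33 |
Completion: J1=27  J2=5  J3=30  J4=33  J5=25  J6=15
Turnaround (C−A): J1=16  J2=5  J3=17  J4=23  J5=22  J6=11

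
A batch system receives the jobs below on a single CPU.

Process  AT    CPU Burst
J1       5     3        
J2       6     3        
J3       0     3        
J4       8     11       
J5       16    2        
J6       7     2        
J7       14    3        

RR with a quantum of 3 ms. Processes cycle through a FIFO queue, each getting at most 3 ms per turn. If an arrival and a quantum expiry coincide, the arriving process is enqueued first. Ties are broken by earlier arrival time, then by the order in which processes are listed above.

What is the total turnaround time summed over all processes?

Schedule: | J3 0-3 | idle 3-5 | J1 5-8 | J2 8-11 | J6 11-13 | J4 13-16 | J7 16-19 | J5 19-21 | J4 21-29 |
Completion: J1=8  J2=11  J3=3  J4=29  J5=21  J6=13  J7=19
Turnaround = completion − arrival: J1=3, J2=5, J3=3, J4=21, J5=5, J6=6, J7=5
Total turnaround = 3 + 5 + 3 + 21 + 5 + 6 + 5 = 48

48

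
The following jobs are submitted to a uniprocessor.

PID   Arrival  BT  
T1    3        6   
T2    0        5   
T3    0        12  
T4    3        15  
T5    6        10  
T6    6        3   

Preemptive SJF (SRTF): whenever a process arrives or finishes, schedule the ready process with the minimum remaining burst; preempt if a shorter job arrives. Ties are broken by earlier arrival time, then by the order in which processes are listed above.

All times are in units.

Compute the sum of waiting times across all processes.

Gantt: | T2 0-5 | T1 5-6 | T6 6-9 | T1 9-14 | T5 14-24 | T3 24-36 | T4 36-51 |
Completion: T1=14  T2=5  T3=36  T4=51  T5=24  T6=9
Turnaround (C−A): T1=11  T2=5  T3=36  T4=48  T5=18  T6=3
Waiting = turnaround − burst: T1=5, T2=0, T3=24, T4=33, T5=8, T6=0
Total waiting = 5 + 0 + 24 + 33 + 8 + 0 = 70

70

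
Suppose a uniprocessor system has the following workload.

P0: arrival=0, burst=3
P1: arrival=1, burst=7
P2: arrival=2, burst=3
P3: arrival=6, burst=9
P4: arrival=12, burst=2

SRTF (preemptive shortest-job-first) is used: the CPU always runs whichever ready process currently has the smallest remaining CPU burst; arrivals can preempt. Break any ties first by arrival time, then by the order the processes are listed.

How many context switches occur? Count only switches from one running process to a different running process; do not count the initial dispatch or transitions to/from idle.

4

Timeline: | P0 0-3 | P2 3-6 | P1 6-13 | P4 13-15 | P3 15-24 |
Completion: P0=3  P1=13  P2=6  P3=24  P4=15
Turnaround (C−A): P0=3  P1=12  P2=4  P3=18  P4=3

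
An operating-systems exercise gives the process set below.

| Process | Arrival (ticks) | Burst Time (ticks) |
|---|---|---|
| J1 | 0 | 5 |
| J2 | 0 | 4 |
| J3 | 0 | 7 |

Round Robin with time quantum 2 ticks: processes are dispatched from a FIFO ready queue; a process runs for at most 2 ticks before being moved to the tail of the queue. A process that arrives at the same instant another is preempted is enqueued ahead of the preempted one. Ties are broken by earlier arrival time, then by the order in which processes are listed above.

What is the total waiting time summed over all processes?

23

Schedule: | J1 0-2 | J2 2-4 | J3 4-6 | J1 6-8 | J2 8-10 | J3 10-12 | J1 12-13 | J3 13-16 |
Completion: J1=13  J2=10  J3=16
Waiting = turnaround − burst: J1=8, J2=6, J3=9
Total waiting = 8 + 6 + 9 = 23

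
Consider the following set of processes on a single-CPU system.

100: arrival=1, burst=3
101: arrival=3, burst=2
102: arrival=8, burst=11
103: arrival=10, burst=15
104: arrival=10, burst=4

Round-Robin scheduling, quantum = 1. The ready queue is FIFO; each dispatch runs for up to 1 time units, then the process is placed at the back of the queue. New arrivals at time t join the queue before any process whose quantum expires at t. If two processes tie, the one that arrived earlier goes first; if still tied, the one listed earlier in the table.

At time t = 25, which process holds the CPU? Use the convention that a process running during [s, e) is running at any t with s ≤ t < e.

Schedule: | idle 0-1 | 100 1-3 | 101 3-4 | 100 4-5 | 101 5-6 | idle 6-8 | 102 8-10 | 103 10-11 | 104 11-12 | 102 12-13 | 103 13-14 | 104 14-15 | 102 15-16 | 103 16-17 | 104 17-18 | 102 18-19 | 103 19-20 | 104 20-21 | 102 21-22 | 103 22-23 | 102 23-24 | 103 24-25 | 102 25-26 | 103 26-27 | 102 27-28 | 103 28-29 | 102 29-30 | 103 30-31 | 102 31-32 | 103 32-38 |
Completion: 100=5  101=6  102=32  103=38  104=21
Turnaround (C−A): 100=4  101=3  102=24  103=28  104=11

102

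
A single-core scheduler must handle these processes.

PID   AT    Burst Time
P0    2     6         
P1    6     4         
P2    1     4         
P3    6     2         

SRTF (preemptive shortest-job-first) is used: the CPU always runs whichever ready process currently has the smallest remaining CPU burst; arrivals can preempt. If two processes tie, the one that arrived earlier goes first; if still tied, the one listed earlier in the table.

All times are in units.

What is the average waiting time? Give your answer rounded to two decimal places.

2.75

Timeline: | idle 0-1 | P2 1-5 | P0 5-6 | P3 6-8 | P1 8-12 | P0 12-17 |
Completion: P0=17  P1=12  P2=5  P3=8
Turnaround (C−A): P0=15  P1=6  P2=4  P3=2
Waiting times: P0=9, P1=2, P2=0, P3=0
Average waiting = (9+2+0+0) / 4 = 11/4 = 2.75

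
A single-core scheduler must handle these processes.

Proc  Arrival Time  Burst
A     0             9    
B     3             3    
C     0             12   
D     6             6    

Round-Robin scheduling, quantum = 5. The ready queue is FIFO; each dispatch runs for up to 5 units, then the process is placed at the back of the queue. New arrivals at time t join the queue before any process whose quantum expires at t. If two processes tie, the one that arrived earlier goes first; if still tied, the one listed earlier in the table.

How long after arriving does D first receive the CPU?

Timeline: | A 0-5 | C 5-10 | B 10-13 | A 13-17 | D 17-22 | C 22-27 | D 27-28 | C 28-30 |
Completion: A=17  B=13  C=30  D=28
Response(D) = first start − arrival = 17 − 6 = 11

11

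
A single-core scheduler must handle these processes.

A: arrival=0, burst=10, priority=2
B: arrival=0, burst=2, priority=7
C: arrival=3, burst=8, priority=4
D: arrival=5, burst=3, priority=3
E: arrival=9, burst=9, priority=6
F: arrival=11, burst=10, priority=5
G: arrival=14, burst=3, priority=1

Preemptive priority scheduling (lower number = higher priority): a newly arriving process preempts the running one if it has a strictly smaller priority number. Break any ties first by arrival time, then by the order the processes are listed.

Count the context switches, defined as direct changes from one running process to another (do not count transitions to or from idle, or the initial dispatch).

7

Gantt: | A 0-10 | D 10-13 | C 13-14 | G 14-17 | C 17-24 | F 24-34 | E 34-43 | B 43-45 |
Completion: A=10  B=45  C=24  D=13  E=43  F=34  G=17
Turnaround (C−A): A=10  B=45  C=21  D=8  E=34  F=23  G=3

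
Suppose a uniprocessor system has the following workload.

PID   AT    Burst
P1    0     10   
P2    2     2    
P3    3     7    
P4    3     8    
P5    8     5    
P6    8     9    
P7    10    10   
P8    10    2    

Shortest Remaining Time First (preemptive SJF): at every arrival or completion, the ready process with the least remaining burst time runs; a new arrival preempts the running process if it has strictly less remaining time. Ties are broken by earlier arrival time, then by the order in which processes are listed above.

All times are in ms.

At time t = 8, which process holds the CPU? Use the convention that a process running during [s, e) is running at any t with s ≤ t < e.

P3

Gantt: | P1 0-2 | P2 2-4 | P3 4-11 | P8 11-13 | P5 13-18 | P1 18-26 | P4 26-34 | P6 34-43 | P7 43-53 |
Completion: P1=26  P2=4  P3=11  P4=34  P5=18  P6=43  P7=53  P8=13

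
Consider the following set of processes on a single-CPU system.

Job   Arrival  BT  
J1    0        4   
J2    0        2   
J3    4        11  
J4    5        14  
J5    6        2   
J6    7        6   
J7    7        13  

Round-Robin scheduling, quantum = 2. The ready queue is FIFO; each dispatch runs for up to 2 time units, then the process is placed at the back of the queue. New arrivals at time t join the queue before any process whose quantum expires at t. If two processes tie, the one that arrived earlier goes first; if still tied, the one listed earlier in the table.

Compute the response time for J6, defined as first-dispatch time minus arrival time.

Gantt: | J1 0-2 | J2 2-4 | J1 4-6 | J3 6-8 | J4 8-10 | J5 10-12 | J6 12-14 | J7 14-16 | J3 16-18 | J4 18-20 | J6 20-22 | J7 22-24 | J3 24-26 | J4 26-28 | J6 28-30 | J7 30-32 | J3 32-34 | J4 34-36 | J7 36-38 | J3 38-40 | J4 40-42 | J7 42-44 | J3 44-45 | J4 45-47 | J7 47-49 | J4 49-51 | J7 51-52 |
Completion: J1=6  J2=4  J3=45  J4=51  J5=12  J6=30  J7=52
Turnaround (C−A): J1=6  J2=4  J3=41  J4=46  J5=6  J6=23  J7=45
Response(J6) = first start − arrival = 12 − 7 = 5

5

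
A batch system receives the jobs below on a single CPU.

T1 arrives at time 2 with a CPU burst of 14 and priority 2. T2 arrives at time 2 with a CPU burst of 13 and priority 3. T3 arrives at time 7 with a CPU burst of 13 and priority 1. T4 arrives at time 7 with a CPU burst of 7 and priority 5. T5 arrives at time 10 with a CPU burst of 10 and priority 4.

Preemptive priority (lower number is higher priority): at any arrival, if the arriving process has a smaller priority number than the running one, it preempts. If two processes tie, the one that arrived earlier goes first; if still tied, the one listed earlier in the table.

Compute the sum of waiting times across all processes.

117

Schedule: | idle 0-2 | T1 2-7 | T3 7-20 | T1 20-29 | T2 29-42 | T5 42-52 | T4 52-59 |
Completion: T1=29  T2=42  T3=20  T4=59  T5=52
Waiting = turnaround − burst: T1=13, T2=27, T3=0, T4=45, T5=32
Total waiting = 13 + 27 + 0 + 45 + 32 = 117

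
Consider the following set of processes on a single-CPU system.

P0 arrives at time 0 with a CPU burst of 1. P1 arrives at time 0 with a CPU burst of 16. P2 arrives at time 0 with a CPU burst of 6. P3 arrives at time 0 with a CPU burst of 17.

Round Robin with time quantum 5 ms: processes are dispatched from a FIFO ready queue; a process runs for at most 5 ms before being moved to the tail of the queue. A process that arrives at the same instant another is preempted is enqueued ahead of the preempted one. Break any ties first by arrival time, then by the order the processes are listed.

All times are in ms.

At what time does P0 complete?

1

Gantt: | P0 0-1 | P1 1-6 | P2 6-11 | P3 11-16 | P1 16-21 | P2 21-22 | P3 22-27 | P1 27-32 | P3 32-37 | P1 37-38 | P3 38-40 |
Completion: P0=1  P1=38  P2=22  P3=40
Turnaround (C−A): P0=1  P1=38  P2=22  P3=40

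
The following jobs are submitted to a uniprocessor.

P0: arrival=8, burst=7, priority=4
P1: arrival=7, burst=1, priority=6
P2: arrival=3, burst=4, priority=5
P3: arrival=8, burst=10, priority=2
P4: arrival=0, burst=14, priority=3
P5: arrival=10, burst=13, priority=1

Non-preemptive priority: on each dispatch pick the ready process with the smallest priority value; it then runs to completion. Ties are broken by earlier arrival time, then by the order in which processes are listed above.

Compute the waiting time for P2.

Schedule: | P4 0-14 | P5 14-27 | P3 27-37 | P0 37-44 | P2 44-48 | P1 48-49 |
Completion: P0=44  P1=49  P2=48  P3=37  P4=14  P5=27
Waiting(P2) = turnaround − burst = 45 − 4 = 41

41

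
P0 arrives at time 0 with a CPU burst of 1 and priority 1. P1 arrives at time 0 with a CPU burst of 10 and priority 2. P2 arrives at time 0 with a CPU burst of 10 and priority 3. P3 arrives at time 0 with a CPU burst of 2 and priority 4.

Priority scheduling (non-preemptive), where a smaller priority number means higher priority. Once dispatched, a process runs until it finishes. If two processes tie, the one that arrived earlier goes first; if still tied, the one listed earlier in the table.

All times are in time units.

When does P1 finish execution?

Gantt: | P0 0-1 | P1 1-11 | P2 11-21 | P3 21-23 |
Completion: P0=1  P1=11  P2=21  P3=23
Turnaround (C−A): P0=1  P1=11  P2=21  P3=23

11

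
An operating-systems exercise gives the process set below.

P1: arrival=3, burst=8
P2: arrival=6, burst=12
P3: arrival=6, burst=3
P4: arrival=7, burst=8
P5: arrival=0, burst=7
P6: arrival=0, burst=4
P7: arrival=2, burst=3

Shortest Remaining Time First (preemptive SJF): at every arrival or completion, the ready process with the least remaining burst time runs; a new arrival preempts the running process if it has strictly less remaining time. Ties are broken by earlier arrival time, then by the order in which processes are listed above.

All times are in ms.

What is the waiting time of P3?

1

Gantt: | P6 0-4 | P7 4-7 | P3 7-10 | P5 10-17 | P1 17-25 | P4 25-33 | P2 33-45 |
Completion: P1=25  P2=45  P3=10  P4=33  P5=17  P6=4  P7=7
Waiting(P3) = turnaround − burst = 4 − 3 = 1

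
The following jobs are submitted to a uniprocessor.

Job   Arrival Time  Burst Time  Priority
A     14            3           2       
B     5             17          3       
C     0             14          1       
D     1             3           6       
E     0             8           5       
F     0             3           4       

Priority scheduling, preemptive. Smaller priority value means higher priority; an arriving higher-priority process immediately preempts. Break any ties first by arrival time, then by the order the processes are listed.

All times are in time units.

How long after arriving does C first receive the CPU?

Schedule: | C 0-14 | A 14-17 | B 17-34 | F 34-37 | E 37-45 | D 45-48 |
Completion: A=17  B=34  C=14  D=48  E=45  F=37
Response(C) = first start − arrival = 0 − 0 = 0

0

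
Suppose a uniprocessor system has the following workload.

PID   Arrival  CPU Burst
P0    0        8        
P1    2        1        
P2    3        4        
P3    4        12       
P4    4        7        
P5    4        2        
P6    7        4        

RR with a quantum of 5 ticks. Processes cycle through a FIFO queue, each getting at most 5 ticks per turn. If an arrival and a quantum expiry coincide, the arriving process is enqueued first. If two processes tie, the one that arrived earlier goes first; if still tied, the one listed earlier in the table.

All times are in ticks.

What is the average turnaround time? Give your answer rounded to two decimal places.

Timeline: | P0 0-5 | P1 5-6 | P2 6-10 | P3 10-15 | P4 15-20 | P5 20-22 | P0 22-25 | P6 25-29 | P3 29-34 | P4 34-36 | P3 36-38 |
Completion: P0=25  P1=6  P2=10  P3=38  P4=36  P5=22  P6=29
Turnaround (C−A): P0=25  P1=4  P2=7  P3=34  P4=32  P5=18  P6=22
Turnaround times: P0=25, P1=4, P2=7, P3=34, P4=32, P5=18, P6=22
Average turnaround = (25+4+7+34+32+18+22) / 7 = 142/7 = 20.29

20.29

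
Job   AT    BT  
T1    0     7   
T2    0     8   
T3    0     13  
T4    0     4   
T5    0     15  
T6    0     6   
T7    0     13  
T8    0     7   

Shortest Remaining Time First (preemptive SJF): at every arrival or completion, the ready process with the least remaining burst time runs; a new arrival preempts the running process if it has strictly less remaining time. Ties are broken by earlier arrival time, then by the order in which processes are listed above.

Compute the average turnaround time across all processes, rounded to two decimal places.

32.88

Timeline: | T4 0-4 | T6 4-10 | T1 10-17 | T8 17-24 | T2 24-32 | T3 32-45 | T7 45-58 | T5 58-73 |
Completion: T1=17  T2=32  T3=45  T4=4  T5=73  T6=10  T7=58  T8=24
Turnaround (C−A): T1=17  T2=32  T3=45  T4=4  T5=73  T6=10  T7=58  T8=24
Turnaround times: T1=17, T2=32, T3=45, T4=4, T5=73, T6=10, T7=58, T8=24
Average turnaround = (17+32+45+4+73+10+58+24) / 8 = 263/8 = 32.88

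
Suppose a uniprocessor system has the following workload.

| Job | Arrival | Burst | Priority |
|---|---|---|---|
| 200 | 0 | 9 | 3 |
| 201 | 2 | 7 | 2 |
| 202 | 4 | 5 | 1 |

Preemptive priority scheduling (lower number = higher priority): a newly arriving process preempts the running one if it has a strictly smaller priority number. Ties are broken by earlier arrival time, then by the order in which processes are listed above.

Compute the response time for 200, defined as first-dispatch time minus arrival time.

0

Gantt: | 200 0-2 | 201 2-4 | 202 4-9 | 201 9-14 | 200 14-21 |
Completion: 200=21  201=14  202=9
Response(200) = first start − arrival = 0 − 0 = 0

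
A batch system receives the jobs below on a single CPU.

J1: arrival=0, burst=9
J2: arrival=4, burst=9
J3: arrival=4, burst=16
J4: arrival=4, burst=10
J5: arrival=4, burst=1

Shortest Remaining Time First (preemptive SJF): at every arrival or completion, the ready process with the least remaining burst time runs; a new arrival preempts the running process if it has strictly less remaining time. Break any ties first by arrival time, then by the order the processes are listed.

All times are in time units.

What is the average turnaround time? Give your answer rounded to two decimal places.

18.40

Schedule: | J1 0-4 | J5 4-5 | J1 5-10 | J2 10-19 | J4 19-29 | J3 29-45 |
Completion: J1=10  J2=19  J3=45  J4=29  J5=5
Turnaround (C−A): J1=10  J2=15  J3=41  J4=25  J5=1
Turnaround times: J1=10, J2=15, J3=41, J4=25, J5=1
Average turnaround = (10+15+41+25+1) / 5 = 92/5 = 18.40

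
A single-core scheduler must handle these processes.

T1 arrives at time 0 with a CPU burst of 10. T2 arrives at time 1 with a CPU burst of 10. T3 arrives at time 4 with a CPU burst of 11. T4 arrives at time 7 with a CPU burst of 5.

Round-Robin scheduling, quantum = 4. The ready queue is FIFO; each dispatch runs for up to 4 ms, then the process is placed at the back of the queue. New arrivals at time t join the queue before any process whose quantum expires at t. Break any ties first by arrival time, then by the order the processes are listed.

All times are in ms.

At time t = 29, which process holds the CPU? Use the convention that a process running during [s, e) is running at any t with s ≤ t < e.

T1

Timeline: | T1 0-4 | T2 4-8 | T3 8-12 | T1 12-16 | T4 16-20 | T2 20-24 | T3 24-28 | T1 28-30 | T4 30-31 | T2 31-33 | T3 33-36 |
Completion: T1=30  T2=33  T3=36  T4=31
Turnaround (C−A): T1=30  T2=32  T3=32  T4=24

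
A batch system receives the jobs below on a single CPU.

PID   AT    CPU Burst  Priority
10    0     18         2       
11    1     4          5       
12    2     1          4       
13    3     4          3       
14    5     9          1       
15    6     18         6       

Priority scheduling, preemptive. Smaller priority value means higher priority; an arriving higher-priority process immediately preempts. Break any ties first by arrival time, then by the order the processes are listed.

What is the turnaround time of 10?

Timeline: | 10 0-5 | 14 5-14 | 10 14-27 | 13 27-31 | 12 31-32 | 11 32-36 | 15 36-54 |
Completion: 10=27  11=36  12=32  13=31  14=14  15=54
Turnaround (C−A): 10=27  11=35  12=30  13=28  14=9  15=48
Turnaround(10) = completion − arrival = 27 − 0 = 27

27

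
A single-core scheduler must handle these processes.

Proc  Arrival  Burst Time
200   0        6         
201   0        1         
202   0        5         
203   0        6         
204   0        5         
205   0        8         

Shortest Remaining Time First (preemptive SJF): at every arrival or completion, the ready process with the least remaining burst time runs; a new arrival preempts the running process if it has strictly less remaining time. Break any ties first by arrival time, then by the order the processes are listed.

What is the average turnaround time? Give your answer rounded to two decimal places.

14.83

Timeline: | 201 0-1 | 202 1-6 | 204 6-11 | 200 11-17 | 203 17-23 | 205 23-31 |
Completion: 200=17  201=1  202=6  203=23  204=11  205=31
Turnaround (C−A): 200=17  201=1  202=6  203=23  204=11  205=31
Turnaround times: 200=17, 201=1, 202=6, 203=23, 204=11, 205=31
Average turnaround = (17+1+6+23+11+31) / 6 = 89/6 = 14.83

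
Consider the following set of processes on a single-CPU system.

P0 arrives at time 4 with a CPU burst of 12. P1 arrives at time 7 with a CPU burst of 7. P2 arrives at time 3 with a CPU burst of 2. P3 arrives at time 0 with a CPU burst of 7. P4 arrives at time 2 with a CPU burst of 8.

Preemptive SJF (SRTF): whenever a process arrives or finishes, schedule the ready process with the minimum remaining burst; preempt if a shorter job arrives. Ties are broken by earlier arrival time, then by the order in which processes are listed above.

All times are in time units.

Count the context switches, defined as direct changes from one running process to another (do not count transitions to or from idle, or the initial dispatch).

Timeline: | P3 0-3 | P2 3-5 | P3 5-9 | P1 9-16 | P4 16-24 | P0 24-36 |
Completion: P0=36  P1=16  P2=5  P3=9  P4=24
Turnaround (C−A): P0=32  P1=9  P2=2  P3=9  P4=22

5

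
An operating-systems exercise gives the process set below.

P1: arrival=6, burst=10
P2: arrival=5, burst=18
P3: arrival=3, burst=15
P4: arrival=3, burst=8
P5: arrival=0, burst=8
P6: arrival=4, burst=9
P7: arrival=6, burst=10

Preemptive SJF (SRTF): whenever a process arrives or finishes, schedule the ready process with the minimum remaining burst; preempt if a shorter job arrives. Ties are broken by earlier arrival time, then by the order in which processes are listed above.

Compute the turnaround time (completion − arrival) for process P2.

73

Schedule: | P5 0-8 | P4 8-16 | P6 16-25 | P1 25-35 | P7 35-45 | P3 45-60 | P2 60-78 |
Completion: P1=35  P2=78  P3=60  P4=16  P5=8  P6=25  P7=45
Turnaround (C−A): P1=29  P2=73  P3=57  P4=13  P5=8  P6=21  P7=39
Turnaround(P2) = completion − arrival = 78 − 5 = 73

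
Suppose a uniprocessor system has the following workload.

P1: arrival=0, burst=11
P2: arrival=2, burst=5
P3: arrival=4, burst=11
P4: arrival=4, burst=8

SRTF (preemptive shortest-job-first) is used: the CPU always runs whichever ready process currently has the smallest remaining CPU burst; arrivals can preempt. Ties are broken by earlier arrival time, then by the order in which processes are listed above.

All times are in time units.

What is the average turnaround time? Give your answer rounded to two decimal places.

17.75

Gantt: | P1 0-2 | P2 2-7 | P4 7-15 | P1 15-24 | P3 24-35 |
Completion: P1=24  P2=7  P3=35  P4=15
Turnaround times: P1=24, P2=5, P3=31, P4=11
Average turnaround = (24+5+31+11) / 4 = 71/4 = 17.75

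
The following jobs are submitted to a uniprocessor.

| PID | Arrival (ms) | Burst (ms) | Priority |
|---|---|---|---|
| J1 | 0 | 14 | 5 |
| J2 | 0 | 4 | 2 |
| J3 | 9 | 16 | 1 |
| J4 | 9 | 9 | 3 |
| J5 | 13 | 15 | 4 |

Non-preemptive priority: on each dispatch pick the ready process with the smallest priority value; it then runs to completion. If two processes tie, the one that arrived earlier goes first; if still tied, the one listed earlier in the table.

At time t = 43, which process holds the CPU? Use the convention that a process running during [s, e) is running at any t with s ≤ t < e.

Timeline: | J2 0-4 | J1 4-18 | J3 18-34 | J4 34-43 | J5 43-58 |
Completion: J1=18  J2=4  J3=34  J4=43  J5=58

J5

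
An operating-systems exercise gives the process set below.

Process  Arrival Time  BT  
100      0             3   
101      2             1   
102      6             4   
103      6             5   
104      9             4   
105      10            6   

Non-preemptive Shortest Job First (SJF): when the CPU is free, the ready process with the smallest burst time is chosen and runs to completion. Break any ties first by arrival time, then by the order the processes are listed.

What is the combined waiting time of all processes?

Schedule: | 100 0-3 | 101 3-4 | idle 4-6 | 102 6-10 | 104 10-14 | 103 14-19 | 105 19-25 |
Completion: 100=3  101=4  102=10  103=19  104=14  105=25
Waiting = turnaround − burst: 100=0, 101=1, 102=0, 103=8, 104=1, 105=9
Total waiting = 0 + 1 + 0 + 8 + 1 + 9 = 19

19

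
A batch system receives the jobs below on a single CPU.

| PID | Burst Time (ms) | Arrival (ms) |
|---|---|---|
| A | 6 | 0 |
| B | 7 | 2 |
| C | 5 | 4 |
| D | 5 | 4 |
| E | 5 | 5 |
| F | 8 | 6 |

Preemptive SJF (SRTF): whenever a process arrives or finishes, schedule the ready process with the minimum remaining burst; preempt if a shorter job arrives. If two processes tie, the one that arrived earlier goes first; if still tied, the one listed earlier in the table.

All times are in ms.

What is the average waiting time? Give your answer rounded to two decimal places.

10.17

Gantt: | A 0-6 | C 6-11 | D 11-16 | E 16-21 | B 21-28 | F 28-36 |
Completion: A=6  B=28  C=11  D=16  E=21  F=36
Waiting times: A=0, B=19, C=2, D=7, E=11, F=22
Average waiting = (0+19+2+7+11+22) / 6 = 61/6 = 10.17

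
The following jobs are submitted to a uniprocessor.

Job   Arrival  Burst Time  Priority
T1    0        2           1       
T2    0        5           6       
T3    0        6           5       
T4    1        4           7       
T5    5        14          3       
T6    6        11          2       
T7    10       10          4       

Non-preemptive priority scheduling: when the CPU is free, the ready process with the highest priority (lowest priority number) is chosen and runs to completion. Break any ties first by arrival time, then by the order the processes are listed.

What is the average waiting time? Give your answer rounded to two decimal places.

Gantt: | T1 0-2 | T3 2-8 | T6 8-19 | T5 19-33 | T7 33-43 | T2 43-48 | T4 48-52 |
Completion: T1=2  T2=48  T3=8  T4=52  T5=33  T6=19  T7=43
Waiting times: T1=0, T2=43, T3=2, T4=47, T5=14, T6=2, T7=23
Average waiting = (0+43+2+47+14+2+23) / 7 = 131/7 = 18.71

18.71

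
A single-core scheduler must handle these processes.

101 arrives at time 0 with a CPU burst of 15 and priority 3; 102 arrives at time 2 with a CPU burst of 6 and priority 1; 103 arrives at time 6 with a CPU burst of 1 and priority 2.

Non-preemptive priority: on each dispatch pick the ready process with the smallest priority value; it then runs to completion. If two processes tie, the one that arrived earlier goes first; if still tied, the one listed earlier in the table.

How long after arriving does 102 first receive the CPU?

Schedule: | 101 0-15 | 102 15-21 | 103 21-22 |
Completion: 101=15  102=21  103=22
Response(102) = first start − arrival = 15 − 2 = 13

13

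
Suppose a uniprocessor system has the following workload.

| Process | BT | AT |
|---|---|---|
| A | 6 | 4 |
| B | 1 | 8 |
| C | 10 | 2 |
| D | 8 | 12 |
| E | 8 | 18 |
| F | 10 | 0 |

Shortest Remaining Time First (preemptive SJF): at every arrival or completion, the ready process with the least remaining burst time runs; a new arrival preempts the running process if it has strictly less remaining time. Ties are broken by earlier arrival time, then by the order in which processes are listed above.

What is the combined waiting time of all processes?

51

Gantt: | F 0-8 | B 8-9 | F 9-11 | A 11-17 | D 17-25 | E 25-33 | C 33-43 |
Completion: A=17  B=9  C=43  D=25  E=33  F=11
Turnaround (C−A): A=13  B=1  C=41  D=13  E=15  F=11
Waiting = turnaround − burst: A=7, B=0, C=31, D=5, E=7, F=1
Total waiting = 7 + 0 + 31 + 5 + 7 + 1 = 51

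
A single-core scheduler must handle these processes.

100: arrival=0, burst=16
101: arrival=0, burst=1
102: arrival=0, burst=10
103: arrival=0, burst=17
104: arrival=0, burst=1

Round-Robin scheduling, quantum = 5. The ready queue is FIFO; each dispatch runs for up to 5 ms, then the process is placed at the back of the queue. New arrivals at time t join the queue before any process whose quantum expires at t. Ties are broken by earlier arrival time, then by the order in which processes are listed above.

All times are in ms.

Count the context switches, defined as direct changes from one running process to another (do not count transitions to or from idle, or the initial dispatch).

11

Schedule: | 100 0-5 | 101 5-6 | 102 6-11 | 103 11-16 | 104 16-17 | 100 17-22 | 102 22-27 | 103 27-32 | 100 32-37 | 103 37-42 | 100 42-43 | 103 43-45 |
Completion: 100=43  101=6  102=27  103=45  104=17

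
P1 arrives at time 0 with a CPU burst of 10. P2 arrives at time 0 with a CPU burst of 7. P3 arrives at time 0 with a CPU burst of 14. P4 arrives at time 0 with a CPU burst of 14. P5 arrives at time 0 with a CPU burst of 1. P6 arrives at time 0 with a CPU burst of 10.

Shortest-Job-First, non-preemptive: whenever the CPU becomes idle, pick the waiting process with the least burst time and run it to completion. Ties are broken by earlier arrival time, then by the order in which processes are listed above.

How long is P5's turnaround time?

1

Gantt: | P5 0-1 | P2 1-8 | P1 8-18 | P6 18-28 | P3 28-42 | P4 42-56 |
Completion: P1=18  P2=8  P3=42  P4=56  P5=1  P6=28
Turnaround(P5) = completion − arrival = 1 − 0 = 1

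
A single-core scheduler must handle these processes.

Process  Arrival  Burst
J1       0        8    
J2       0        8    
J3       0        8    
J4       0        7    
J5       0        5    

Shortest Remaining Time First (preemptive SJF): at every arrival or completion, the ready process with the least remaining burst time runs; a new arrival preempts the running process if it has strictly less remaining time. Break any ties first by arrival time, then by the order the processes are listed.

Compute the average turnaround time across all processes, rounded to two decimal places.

20.20

Timeline: | J5 0-5 | J4 5-12 | J1 12-20 | J2 20-28 | J3 28-36 |
Completion: J1=20  J2=28  J3=36  J4=12  J5=5
Turnaround times: J1=20, J2=28, J3=36, J4=12, J5=5
Average turnaround = (20+28+36+12+5) / 5 = 101/5 = 20.20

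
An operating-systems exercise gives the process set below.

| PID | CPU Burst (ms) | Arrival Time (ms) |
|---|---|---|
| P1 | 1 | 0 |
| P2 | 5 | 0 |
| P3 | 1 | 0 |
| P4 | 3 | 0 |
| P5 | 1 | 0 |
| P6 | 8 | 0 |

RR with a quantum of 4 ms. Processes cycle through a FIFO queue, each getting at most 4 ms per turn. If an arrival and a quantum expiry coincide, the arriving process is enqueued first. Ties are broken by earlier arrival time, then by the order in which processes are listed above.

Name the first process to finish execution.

Gantt: | P1 0-1 | P2 1-5 | P3 5-6 | P4 6-9 | P5 9-10 | P6 10-14 | P2 14-15 | P6 15-19 |
Completion: P1=1  P2=15  P3=6  P4=9  P5=10  P6=19
Finish order: P1 → P3 → P4 → P5 → P2 → P6

P1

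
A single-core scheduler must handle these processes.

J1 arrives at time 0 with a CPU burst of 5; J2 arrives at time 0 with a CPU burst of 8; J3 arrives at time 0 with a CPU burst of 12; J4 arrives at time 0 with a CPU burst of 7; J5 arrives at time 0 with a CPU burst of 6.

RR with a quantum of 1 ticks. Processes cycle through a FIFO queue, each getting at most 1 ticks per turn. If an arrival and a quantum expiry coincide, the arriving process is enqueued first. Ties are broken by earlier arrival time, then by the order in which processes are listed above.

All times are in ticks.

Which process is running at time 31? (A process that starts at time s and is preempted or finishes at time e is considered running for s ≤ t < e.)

J4

Schedule: | J1 0-1 | J2 1-2 | J3 2-3 | J4 3-4 | J5 4-5 | J1 5-6 | J2 6-7 | J3 7-8 | J4 8-9 | J5 9-10 | J1 10-11 | J2 11-12 | J3 12-13 | J4 13-14 | J5 14-15 | J1 15-16 | J2 16-17 | J3 17-18 | J4 18-19 | J5 19-20 | J1 20-21 | J2 21-22 | J3 22-23 | J4 23-24 | J5 24-25 | J2 25-26 | J3 26-27 | J4 27-28 | J5 28-29 | J2 29-30 | J3 30-31 | J4 31-32 | J2 32-33 | J3 33-38 |
Completion: J1=21  J2=33  J3=38  J4=32  J5=29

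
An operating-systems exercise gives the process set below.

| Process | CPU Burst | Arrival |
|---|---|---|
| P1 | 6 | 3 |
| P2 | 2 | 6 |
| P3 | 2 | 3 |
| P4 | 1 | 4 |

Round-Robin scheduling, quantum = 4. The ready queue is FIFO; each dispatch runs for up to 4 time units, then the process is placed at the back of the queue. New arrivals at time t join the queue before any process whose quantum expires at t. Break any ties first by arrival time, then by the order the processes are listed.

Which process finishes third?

P2

Schedule: | idle 0-3 | P1 3-7 | P3 7-9 | P4 9-10 | P2 10-12 | P1 12-14 |
Completion: P1=14  P2=12  P3=9  P4=10
Turnaround (C−A): P1=11  P2=6  P3=6  P4=6
Finish order: P3 → P4 → P2 → P1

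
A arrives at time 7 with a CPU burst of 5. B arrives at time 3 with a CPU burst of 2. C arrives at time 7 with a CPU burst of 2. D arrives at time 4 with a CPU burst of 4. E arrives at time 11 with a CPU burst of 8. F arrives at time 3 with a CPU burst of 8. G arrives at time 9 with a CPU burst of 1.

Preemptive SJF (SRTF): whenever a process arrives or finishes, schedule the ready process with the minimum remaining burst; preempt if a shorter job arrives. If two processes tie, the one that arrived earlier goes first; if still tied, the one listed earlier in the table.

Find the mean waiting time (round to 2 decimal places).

Timeline: | idle 0-3 | B 3-5 | D 5-9 | G 9-10 | C 10-12 | A 12-17 | F 17-25 | E 25-33 |
Completion: A=17  B=5  C=12  D=9  E=33  F=25  G=10
Waiting times: A=5, B=0, C=3, D=1, E=14, F=14, G=0
Average waiting = (5+0+3+1+14+14+0) / 7 = 37/7 = 5.29

5.29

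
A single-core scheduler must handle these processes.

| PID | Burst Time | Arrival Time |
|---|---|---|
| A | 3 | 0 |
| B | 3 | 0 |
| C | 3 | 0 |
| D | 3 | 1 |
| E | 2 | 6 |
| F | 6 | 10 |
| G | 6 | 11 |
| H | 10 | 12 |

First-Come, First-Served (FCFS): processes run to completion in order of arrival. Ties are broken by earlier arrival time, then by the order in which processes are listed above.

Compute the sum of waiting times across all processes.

Gantt: | A 0-3 | B 3-6 | C 6-9 | D 9-12 | E 12-14 | F 14-20 | G 20-26 | H 26-36 |
Completion: A=3  B=6  C=9  D=12  E=14  F=20  G=26  H=36
Turnaround (C−A): A=3  B=6  C=9  D=11  E=8  F=10  G=15  H=24
Waiting = turnaround − burst: A=0, B=3, C=6, D=8, E=6, F=4, G=9, H=14
Total waiting = 0 + 3 + 6 + 8 + 6 + 4 + 9 + 14 = 50

50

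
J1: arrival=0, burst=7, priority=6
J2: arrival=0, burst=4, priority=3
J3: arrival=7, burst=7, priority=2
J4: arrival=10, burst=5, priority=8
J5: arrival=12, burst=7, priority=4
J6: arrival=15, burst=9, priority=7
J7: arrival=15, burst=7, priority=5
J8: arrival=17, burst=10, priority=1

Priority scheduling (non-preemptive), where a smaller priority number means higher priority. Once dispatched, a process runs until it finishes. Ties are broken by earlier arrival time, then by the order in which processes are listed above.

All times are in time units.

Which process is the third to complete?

Timeline: | J2 0-4 | J1 4-11 | J3 11-18 | J8 18-28 | J5 28-35 | J7 35-42 | J6 42-51 | J4 51-56 |
Completion: J1=11  J2=4  J3=18  J4=56  J5=35  J6=51  J7=42  J8=28
Finish order: J2 → J1 → J3 → J8 → J5 → J7 → J6 → J4

J3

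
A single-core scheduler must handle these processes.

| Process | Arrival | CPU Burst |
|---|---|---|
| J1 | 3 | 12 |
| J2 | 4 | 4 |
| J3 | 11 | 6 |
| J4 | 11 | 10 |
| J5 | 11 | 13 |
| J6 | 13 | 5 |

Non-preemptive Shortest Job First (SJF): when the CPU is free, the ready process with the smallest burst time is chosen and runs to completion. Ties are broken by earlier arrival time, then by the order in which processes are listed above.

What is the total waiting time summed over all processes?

Gantt: | idle 0-3 | J1 3-15 | J2 15-19 | J6 19-24 | J3 24-30 | J4 30-40 | J5 40-53 |
Completion: J1=15  J2=19  J3=30  J4=40  J5=53  J6=24
Turnaround (C−A): J1=12  J2=15  J3=19  J4=29  J5=42  J6=11
Waiting = turnaround − burst: J1=0, J2=11, J3=13, J4=19, J5=29, J6=6
Total waiting = 0 + 11 + 13 + 19 + 29 + 6 = 78

78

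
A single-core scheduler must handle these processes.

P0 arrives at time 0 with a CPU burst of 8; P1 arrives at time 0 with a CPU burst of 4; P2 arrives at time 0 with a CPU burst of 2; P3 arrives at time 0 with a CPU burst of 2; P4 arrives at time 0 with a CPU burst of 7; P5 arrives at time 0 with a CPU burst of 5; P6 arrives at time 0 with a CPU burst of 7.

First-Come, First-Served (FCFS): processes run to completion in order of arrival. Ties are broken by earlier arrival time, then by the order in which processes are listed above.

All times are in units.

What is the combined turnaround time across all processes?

136

Gantt: | P0 0-8 | P1 8-12 | P2 12-14 | P3 14-16 | P4 16-23 | P5 23-28 | P6 28-35 |
Completion: P0=8  P1=12  P2=14  P3=16  P4=23  P5=28  P6=35
Turnaround (C−A): P0=8  P1=12  P2=14  P3=16  P4=23  P5=28  P6=35
Turnaround = completion − arrival: P0=8, P1=12, P2=14, P3=16, P4=23, P5=28, P6=35
Total turnaround = 8 + 12 + 14 + 16 + 23 + 28 + 35 = 136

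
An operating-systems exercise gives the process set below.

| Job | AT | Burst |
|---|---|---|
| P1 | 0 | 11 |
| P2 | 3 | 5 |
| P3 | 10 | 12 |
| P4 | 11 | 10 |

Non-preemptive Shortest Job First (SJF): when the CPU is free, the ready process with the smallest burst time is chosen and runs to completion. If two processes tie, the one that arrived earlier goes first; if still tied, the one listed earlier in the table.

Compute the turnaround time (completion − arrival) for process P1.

Timeline: | P1 0-11 | P2 11-16 | P4 16-26 | P3 26-38 |
Completion: P1=11  P2=16  P3=38  P4=26
Turnaround (C−A): P1=11  P2=13  P3=28  P4=15
Turnaround(P1) = completion − arrival = 11 − 0 = 11

11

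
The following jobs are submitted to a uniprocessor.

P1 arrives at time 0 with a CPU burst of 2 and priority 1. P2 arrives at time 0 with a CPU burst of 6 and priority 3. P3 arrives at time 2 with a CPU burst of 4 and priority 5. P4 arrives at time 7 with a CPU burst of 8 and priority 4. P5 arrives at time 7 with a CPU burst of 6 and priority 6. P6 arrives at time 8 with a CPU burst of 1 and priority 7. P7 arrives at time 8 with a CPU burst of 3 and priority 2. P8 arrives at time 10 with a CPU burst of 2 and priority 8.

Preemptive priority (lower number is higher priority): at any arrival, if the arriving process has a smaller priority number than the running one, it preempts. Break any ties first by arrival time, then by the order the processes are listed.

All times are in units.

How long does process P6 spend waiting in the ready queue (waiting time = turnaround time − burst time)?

21

Gantt: | P1 0-2 | P2 2-8 | P7 8-11 | P4 11-19 | P3 19-23 | P5 23-29 | P6 29-30 | P8 30-32 |
Completion: P1=2  P2=8  P3=23  P4=19  P5=29  P6=30  P7=11  P8=32
Turnaround (C−A): P1=2  P2=8  P3=21  P4=12  P5=22  P6=22  P7=3  P8=22
Waiting(P6) = turnaround − burst = 22 − 1 = 21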